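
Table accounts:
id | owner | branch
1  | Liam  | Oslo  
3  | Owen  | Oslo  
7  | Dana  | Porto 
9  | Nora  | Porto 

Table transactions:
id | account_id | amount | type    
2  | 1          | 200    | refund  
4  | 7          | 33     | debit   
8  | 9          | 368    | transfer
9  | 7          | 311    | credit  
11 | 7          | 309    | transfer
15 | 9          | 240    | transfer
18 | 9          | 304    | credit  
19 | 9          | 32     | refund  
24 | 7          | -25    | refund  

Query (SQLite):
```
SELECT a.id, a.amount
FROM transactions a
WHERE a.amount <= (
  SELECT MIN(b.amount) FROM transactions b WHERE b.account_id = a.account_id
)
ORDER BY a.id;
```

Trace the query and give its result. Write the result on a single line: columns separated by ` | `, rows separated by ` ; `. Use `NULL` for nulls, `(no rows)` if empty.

2 | 200 ; 19 | 32 ; 24 | -25

For each transactions row a, compute MIN(amount) over rows sharing a.account_id.
Keep row a if a.amount <= that per-group MIN.
  account_id=1: MIN(amount) = 200
  account_id=7: MIN(amount) = -25
  account_id=9: MIN(amount) = 32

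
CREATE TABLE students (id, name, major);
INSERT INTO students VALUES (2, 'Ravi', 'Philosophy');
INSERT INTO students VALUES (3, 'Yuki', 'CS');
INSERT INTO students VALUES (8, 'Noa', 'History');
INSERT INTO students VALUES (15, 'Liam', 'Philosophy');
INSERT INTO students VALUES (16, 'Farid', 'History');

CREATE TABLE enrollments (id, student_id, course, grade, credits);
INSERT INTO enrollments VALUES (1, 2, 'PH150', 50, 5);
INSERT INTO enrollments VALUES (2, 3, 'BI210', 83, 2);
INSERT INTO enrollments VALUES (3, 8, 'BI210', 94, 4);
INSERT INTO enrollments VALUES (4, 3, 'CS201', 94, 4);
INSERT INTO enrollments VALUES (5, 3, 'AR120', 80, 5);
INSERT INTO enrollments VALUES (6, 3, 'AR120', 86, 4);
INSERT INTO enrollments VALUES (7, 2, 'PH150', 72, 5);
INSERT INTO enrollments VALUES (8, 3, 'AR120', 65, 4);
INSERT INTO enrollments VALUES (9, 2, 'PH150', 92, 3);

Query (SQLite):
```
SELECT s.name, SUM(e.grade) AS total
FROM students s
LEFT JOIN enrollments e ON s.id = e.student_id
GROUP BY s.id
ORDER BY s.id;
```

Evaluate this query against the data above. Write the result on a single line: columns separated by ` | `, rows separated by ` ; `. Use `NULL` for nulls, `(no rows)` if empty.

Ravi | 214 ; Yuki | 408 ; Noa | 94 ; Liam | NULL ; Farid | NULL

LEFT JOIN keeps every students row; unmatched ones get NULL for enrollments columns.
Group by students.id and compute SUM(e.grade). SUM over an all-NULL group is NULL.
  2: ids {1, 7, 9} → SUM(e.grade)=214
  3: ids {2, 4, 5, 6, 8} → SUM(e.grade)=408
  8: ids {3} → SUM(e.grade)=94
  15: ids {—} → SUM(e.grade)=NULL
  16: ids {—} → SUM(e.grade)=NULL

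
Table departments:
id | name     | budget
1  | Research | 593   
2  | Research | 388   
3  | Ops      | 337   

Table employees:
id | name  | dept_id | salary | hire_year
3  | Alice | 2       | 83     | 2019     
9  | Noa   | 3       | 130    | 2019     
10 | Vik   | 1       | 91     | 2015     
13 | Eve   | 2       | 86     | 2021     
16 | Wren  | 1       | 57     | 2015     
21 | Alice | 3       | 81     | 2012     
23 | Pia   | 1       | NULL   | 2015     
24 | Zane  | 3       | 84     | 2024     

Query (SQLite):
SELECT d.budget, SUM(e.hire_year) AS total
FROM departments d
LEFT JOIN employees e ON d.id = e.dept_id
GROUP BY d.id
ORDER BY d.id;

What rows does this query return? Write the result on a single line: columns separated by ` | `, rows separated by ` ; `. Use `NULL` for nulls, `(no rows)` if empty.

593 | 6045 ; 388 | 4040 ; 337 | 6055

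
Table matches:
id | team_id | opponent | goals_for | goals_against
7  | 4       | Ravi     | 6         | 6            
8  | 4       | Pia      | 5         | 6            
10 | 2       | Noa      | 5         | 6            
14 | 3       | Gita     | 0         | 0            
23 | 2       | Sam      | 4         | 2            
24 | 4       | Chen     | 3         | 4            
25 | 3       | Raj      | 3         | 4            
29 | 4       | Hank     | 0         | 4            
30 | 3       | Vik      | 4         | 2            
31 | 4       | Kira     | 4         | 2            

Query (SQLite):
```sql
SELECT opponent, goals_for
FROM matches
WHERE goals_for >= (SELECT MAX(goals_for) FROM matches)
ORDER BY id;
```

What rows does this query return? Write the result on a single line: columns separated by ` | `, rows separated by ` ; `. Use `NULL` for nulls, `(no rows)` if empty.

Scalar subquery: MAX(goals_for) over all matches rows = 6.
Keep rows where goals_for >= that value.

Ravi | 6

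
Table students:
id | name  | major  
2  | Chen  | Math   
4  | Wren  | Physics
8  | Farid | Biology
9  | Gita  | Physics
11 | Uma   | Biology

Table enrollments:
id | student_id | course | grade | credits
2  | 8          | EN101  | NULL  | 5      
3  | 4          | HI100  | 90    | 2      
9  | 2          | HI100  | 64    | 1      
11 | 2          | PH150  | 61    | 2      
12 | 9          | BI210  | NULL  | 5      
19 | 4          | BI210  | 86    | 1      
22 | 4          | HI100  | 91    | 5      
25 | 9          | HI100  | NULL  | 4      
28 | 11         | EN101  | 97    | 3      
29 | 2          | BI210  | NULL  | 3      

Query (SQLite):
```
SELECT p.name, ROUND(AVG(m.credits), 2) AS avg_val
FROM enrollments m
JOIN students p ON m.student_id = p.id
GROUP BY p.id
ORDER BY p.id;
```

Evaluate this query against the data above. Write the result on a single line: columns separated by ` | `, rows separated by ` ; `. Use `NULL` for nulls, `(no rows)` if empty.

Chen | 2 ; Wren | 2.67 ; Farid | 5 ; Gita | 4.5 ; Uma | 3

Join each enrollments row to its students via student_id.
Group joined rows by students.id; compute ROUND(AVG(m.credits), 2) per group.
  2: ids {9, 11, 29} → ROUND(AVG(m.credits), 2)=2
  4: ids {3, 19, 22} → ROUND(AVG(m.credits), 2)=2.67
  8: ids {2} → ROUND(AVG(m.credits), 2)=5
  9: ids {12, 25} → ROUND(AVG(m.credits), 2)=4.5
  11: ids {28} → ROUND(AVG(m.credits), 2)=3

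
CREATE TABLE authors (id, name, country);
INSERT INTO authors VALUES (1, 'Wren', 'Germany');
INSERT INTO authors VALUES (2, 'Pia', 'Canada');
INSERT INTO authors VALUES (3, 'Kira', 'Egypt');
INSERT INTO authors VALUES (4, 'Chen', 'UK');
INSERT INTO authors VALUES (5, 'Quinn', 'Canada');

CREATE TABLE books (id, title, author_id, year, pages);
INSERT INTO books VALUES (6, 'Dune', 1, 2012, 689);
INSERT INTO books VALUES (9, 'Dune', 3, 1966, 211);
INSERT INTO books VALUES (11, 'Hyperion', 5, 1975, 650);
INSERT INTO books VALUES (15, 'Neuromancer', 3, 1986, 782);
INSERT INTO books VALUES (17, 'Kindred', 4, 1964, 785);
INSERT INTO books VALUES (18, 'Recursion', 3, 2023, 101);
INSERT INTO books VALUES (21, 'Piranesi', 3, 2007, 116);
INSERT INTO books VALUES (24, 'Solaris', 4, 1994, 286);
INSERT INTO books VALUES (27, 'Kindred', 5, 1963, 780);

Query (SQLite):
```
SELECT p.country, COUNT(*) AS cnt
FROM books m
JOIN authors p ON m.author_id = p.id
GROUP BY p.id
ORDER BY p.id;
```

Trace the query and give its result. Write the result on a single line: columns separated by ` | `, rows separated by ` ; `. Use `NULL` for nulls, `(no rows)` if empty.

Germany | 1 ; Egypt | 4 ; UK | 2 ; Canada | 2

Join each books row to its authors via author_id.
Group joined rows by authors.id; compute COUNT(*) per group.
  1: ids {6} → COUNT(*)=1
  3: ids {9, 15, 18, 21} → COUNT(*)=4
  4: ids {17, 24} → COUNT(*)=2
  5: ids {11, 27} → COUNT(*)=2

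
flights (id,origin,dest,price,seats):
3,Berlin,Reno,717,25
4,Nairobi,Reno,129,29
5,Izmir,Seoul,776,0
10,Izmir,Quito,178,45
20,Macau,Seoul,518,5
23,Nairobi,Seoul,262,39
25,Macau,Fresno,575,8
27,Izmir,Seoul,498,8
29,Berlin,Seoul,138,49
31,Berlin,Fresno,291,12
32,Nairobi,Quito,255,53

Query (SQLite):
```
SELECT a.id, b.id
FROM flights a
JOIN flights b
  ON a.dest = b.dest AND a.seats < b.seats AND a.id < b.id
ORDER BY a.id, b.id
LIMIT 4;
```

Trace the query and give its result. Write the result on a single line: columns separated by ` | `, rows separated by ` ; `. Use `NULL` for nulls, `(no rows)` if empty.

Pairs (a,b) with same dest, a.seats < b.seats, a.id < b.id.
dest groups: Fresno:{25,31} Quito:{10,32} Reno:{3,4} Seoul:{5,20,23,27,29}
Ordered by (a.id, b.id); first 4.

3 | 4 ; 5 | 20 ; 5 | 23 ; 5 | 27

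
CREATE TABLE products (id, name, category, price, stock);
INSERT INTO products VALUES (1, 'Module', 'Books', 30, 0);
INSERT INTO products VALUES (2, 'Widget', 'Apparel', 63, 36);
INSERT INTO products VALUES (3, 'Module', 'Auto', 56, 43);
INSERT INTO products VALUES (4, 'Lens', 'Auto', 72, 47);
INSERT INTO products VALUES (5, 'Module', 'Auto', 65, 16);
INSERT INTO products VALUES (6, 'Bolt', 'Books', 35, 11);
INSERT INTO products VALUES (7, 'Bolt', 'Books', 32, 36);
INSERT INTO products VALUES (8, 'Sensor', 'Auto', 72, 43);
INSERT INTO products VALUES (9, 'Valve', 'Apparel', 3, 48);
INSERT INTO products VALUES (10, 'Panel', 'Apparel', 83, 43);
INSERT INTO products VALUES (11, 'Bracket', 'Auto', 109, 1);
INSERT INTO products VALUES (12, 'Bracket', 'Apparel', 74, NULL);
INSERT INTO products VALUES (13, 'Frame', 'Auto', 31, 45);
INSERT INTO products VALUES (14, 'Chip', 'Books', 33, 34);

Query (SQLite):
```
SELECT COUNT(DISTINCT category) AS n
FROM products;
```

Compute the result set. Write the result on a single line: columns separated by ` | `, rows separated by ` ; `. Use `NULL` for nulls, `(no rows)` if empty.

3

Count distinct non-NULL category values.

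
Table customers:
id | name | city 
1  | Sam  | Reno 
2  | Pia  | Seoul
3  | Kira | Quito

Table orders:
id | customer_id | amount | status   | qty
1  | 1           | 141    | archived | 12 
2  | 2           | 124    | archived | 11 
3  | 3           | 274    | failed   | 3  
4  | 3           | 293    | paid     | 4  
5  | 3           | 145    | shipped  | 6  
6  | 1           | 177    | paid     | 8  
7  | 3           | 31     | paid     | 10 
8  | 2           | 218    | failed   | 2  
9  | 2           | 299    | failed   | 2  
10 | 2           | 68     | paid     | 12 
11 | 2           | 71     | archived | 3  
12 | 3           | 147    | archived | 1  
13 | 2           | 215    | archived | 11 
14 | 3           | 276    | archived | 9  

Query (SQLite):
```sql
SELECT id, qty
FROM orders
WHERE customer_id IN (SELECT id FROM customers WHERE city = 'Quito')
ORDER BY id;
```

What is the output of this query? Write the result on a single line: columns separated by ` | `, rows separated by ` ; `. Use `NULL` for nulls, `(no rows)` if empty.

3 | 3 ; 4 | 4 ; 5 | 6 ; 7 | 10 ; 12 | 1 ; 14 | 9

Inner query: customers.id where city = 'Quito'.
Outer: keep orders rows whose customer_id is in that set.
Inner query → {3}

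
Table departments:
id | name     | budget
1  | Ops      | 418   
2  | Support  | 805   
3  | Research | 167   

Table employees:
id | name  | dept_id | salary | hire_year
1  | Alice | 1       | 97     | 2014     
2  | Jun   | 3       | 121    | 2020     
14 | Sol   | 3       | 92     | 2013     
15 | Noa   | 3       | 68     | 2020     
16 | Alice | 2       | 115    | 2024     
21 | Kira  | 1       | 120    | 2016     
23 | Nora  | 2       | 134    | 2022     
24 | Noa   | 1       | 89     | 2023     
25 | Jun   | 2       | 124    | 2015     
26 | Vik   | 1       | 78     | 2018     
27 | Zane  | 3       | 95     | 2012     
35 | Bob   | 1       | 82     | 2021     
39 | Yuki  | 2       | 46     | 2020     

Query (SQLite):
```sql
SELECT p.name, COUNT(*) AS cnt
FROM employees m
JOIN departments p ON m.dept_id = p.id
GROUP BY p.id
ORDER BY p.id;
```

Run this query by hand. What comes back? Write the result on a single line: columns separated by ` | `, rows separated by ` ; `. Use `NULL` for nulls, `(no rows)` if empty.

Join each employees row to its departments via dept_id.
Group joined rows by departments.id; compute COUNT(*) per group.
  1: ids {1, 21, 24, 26, 35} → COUNT(*)=5
  2: ids {16, 23, 25, 39} → COUNT(*)=4
  3: ids {2, 14, 15, 27} → COUNT(*)=4

Ops | 5 ; Support | 4 ; Research | 4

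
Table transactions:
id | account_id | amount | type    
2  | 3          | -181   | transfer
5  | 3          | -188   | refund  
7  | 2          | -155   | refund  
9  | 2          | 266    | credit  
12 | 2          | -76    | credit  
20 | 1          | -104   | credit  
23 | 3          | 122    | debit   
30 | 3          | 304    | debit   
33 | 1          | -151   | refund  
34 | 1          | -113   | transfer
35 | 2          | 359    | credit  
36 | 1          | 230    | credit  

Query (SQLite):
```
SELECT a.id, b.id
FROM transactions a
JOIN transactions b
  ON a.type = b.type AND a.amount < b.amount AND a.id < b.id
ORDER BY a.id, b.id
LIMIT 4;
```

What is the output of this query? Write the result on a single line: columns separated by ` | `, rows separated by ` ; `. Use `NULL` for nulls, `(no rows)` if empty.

Pairs (a,b) with same type, a.amount < b.amount, a.id < b.id.
type groups: credit:{9,12,20,35,36} debit:{23,30} refund:{5,7,33} transfer:{2,34}
Ordered by (a.id, b.id); first 4.

2 | 34 ; 5 | 7 ; 5 | 33 ; 7 | 33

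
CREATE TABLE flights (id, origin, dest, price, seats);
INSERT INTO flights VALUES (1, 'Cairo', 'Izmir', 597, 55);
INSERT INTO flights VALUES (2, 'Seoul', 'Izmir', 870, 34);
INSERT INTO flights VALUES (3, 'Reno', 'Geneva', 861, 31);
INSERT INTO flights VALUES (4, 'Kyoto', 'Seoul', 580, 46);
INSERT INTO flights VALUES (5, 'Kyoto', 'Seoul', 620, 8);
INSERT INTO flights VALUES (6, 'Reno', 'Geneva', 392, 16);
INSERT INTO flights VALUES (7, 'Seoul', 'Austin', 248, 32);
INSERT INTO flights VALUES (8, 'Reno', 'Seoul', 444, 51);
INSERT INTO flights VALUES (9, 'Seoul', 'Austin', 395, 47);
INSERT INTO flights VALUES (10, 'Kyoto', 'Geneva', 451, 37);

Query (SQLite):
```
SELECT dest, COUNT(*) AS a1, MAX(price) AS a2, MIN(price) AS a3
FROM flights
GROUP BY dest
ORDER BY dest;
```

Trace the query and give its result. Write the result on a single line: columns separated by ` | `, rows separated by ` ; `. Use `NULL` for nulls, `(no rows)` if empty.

Austin | 2 | 395 | 248 ; Geneva | 3 | 861 | 392 ; Izmir | 2 | 870 | 597 ; Seoul | 3 | 620 | 444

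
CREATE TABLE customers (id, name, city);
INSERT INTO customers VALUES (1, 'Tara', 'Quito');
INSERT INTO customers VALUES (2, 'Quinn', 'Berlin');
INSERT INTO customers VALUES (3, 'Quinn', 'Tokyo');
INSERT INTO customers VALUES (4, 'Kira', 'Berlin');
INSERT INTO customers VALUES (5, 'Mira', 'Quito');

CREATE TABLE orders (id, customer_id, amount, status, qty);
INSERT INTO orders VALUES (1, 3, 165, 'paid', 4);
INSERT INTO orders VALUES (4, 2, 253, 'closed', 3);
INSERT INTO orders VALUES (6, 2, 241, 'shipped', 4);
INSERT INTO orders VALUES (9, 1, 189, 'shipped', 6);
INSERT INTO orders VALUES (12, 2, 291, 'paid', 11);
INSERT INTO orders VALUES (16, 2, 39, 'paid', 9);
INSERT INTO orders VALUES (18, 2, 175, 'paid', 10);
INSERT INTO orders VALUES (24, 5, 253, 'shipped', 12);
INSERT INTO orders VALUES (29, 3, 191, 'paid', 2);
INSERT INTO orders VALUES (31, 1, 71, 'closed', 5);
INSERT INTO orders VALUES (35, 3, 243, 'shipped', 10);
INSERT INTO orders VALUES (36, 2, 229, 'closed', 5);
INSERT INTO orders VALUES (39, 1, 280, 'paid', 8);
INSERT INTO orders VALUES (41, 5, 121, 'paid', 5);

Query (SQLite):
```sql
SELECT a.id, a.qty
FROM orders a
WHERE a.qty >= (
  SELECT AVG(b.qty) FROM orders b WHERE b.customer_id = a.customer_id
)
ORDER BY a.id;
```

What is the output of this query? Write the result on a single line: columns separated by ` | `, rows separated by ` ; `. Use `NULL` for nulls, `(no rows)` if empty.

For each orders row a, compute AVG(qty) over rows sharing a.customer_id.
Keep row a if a.qty >= that per-group AVG.
  customer_id=1: AVG(qty) = 6.333333
  customer_id=2: AVG(qty) = 7.0
  customer_id=3: AVG(qty) = 5.333333
  customer_id=5: AVG(qty) = 8.5

12 | 11 ; 16 | 9 ; 18 | 10 ; 24 | 12 ; 35 | 10 ; 39 | 8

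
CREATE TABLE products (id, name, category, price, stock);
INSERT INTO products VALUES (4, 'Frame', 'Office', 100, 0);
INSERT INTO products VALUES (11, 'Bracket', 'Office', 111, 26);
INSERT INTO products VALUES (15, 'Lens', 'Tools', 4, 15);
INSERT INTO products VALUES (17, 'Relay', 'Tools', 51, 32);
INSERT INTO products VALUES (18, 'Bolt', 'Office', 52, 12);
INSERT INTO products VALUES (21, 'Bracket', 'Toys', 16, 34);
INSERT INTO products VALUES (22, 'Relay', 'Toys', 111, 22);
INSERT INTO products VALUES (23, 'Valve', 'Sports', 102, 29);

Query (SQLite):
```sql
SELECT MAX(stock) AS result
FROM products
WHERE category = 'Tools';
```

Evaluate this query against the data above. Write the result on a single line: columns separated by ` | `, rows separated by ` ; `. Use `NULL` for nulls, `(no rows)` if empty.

32

Rows where category='Tools' → stock values: [15, 32].
MAX of non-NULL values = 32.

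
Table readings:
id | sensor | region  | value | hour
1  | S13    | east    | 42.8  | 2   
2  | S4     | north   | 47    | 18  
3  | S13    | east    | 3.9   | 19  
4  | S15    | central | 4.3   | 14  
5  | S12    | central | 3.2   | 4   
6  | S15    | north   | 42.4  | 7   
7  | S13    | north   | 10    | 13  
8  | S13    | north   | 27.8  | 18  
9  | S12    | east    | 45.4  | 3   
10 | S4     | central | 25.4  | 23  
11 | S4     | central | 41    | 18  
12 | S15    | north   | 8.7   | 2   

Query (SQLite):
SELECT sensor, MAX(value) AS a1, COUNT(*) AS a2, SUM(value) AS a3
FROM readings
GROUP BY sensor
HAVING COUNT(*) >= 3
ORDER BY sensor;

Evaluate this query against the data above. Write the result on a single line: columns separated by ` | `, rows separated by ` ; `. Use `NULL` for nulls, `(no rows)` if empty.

S13 | 42.8 | 4 | 84.5 ; S15 | 42.4 | 3 | 55.4 ; S4 | 47 | 3 | 113.4

Group readings by sensor.
Per group compute: MAX(value), COUNT(*), SUM(value).
HAVING: drop groups with fewer than 3 rows.
  S12: ids {5, 9} → MAX(value)=45.4, COUNT(*)=2, SUM(value)=48.6
  S13: ids {1, 3, 7, 8} → MAX(value)=42.8, COUNT(*)=4, SUM(value)=84.5
  S15: ids {4, 6, 12} → MAX(value)=42.4, COUNT(*)=3, SUM(value)=55.4
  S4: ids {2, 10, 11} → MAX(value)=47, COUNT(*)=3, SUM(value)=113.4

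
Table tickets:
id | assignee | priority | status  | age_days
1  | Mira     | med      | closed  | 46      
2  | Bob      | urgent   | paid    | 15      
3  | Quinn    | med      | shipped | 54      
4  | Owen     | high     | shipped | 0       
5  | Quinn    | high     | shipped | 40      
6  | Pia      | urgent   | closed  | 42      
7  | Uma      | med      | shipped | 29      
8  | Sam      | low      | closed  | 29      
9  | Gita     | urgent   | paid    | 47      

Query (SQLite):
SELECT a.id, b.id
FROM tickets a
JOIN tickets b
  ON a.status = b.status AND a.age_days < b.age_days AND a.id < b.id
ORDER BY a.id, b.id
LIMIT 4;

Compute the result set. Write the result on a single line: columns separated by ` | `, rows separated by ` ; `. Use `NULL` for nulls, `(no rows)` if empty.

2 | 9 ; 4 | 5 ; 4 | 7

Pairs (a,b) with same status, a.age_days < b.age_days, a.id < b.id.
status groups: closed:{1,6,8} paid:{2,9} shipped:{3,4,5,7}
Ordered by (a.id, b.id); first 4.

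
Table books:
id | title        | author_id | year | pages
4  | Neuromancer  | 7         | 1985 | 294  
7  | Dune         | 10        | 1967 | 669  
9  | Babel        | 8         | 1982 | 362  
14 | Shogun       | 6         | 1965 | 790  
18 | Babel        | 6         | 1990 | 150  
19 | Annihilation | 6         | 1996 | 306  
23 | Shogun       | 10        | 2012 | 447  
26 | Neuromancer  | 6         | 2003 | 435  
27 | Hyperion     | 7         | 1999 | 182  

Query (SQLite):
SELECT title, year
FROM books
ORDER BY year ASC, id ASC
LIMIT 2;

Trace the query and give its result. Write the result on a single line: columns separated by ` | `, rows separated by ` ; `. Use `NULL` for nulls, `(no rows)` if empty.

Sort by year asc, tiebreak id asc: (1965, id=14), (1967, id=7), (1982, id=9), (1985, id=4), (1990, id=18) …. Take first 2.

Shogun | 1965 ; Dune | 1967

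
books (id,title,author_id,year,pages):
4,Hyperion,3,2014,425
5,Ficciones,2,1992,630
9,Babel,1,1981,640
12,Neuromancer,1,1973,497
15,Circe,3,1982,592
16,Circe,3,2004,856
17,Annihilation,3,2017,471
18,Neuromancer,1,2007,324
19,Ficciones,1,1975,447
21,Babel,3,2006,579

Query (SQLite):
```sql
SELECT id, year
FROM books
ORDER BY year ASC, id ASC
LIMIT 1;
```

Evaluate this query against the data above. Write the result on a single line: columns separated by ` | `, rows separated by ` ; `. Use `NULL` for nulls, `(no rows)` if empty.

Sort by year asc, tiebreak id asc: (1973, id=12), (1975, id=19), (1981, id=9), (1982, id=15) …. Take first 1.

12 | 1973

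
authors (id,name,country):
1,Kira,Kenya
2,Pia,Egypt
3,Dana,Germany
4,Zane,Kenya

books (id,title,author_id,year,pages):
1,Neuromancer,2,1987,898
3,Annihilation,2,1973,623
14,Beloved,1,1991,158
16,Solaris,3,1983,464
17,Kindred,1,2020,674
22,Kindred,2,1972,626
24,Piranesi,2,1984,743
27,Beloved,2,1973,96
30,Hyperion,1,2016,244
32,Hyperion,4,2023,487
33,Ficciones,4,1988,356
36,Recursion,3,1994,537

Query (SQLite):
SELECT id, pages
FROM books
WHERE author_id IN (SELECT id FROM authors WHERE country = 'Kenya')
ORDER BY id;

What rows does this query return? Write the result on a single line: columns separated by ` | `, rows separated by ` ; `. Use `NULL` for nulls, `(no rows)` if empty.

Inner query: authors.id where country = 'Kenya'.
Outer: keep books rows whose author_id is in that set.
Inner query → {1, 4}

14 | 158 ; 17 | 674 ; 30 | 244 ; 32 | 487 ; 33 | 356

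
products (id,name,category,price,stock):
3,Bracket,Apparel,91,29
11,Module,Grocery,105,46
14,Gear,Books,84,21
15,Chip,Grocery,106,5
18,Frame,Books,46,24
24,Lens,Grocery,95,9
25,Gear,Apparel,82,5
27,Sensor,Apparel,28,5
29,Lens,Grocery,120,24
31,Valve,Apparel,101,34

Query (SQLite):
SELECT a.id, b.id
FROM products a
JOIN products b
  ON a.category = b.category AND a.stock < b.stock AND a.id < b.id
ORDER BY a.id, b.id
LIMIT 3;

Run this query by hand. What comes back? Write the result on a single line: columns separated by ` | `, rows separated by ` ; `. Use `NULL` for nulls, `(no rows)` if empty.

3 | 31 ; 14 | 18 ; 15 | 24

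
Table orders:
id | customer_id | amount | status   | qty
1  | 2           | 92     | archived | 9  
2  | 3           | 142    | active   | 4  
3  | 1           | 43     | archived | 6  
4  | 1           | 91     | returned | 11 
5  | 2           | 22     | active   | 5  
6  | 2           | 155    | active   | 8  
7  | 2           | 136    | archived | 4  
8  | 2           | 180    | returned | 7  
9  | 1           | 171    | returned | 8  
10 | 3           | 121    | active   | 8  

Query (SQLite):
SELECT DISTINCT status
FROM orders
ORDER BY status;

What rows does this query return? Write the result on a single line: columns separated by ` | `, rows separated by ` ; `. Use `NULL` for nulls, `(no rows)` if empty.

active ; archived ; returned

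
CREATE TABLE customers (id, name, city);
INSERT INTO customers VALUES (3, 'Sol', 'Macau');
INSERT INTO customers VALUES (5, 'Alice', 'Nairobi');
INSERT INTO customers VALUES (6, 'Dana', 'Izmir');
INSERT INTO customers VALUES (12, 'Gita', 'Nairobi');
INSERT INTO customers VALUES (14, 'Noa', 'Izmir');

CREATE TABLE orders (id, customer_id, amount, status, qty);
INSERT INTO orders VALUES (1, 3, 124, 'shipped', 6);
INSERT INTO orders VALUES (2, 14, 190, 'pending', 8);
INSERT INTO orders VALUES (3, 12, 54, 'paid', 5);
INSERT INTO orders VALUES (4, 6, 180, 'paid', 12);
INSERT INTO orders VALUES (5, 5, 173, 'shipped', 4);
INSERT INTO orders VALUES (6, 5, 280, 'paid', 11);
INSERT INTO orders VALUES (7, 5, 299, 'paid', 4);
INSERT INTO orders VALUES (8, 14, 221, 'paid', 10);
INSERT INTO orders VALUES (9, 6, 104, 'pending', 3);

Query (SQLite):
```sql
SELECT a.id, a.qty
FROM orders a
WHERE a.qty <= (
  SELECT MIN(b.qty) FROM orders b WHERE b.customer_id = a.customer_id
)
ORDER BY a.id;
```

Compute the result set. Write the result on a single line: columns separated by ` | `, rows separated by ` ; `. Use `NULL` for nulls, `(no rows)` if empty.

1 | 6 ; 2 | 8 ; 3 | 5 ; 5 | 4 ; 7 | 4 ; 9 | 3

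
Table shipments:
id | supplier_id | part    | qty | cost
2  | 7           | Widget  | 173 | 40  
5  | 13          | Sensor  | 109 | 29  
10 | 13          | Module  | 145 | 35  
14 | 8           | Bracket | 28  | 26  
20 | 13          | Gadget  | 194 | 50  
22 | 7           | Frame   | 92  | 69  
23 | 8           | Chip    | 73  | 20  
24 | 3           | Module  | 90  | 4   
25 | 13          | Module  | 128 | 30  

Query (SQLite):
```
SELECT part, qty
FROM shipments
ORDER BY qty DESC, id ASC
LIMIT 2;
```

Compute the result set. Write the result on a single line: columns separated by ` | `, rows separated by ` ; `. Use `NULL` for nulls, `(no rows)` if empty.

Sort by qty desc, tiebreak id asc: (194, id=20), (173, id=2), (145, id=10), (128, id=25), (109, id=5) …. Take first 2.

Gadget | 194 ; Widget | 173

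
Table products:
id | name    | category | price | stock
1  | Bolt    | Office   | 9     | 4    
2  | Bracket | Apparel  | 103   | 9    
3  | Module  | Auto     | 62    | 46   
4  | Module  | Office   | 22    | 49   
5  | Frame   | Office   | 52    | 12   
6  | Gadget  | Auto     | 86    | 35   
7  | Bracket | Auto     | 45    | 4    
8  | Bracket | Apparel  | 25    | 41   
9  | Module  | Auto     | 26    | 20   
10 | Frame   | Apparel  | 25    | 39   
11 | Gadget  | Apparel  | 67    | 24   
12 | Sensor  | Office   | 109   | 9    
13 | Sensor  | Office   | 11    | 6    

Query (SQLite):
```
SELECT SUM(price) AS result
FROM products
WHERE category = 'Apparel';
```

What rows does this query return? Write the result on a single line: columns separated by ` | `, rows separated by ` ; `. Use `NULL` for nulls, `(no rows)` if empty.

220

Rows where category='Apparel' → price values: [103, 25, 25, 67].
SUM of non-NULL values = 220.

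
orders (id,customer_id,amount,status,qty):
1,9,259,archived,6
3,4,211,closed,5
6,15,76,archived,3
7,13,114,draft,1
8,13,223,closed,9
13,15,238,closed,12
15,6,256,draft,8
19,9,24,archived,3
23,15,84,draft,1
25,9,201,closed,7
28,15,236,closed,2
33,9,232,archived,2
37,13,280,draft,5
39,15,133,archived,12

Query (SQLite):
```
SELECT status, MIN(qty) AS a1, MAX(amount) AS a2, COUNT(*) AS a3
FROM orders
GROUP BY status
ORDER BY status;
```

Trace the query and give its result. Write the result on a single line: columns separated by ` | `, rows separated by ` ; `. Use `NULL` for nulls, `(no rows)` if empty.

archived | 2 | 259 | 5 ; closed | 2 | 238 | 5 ; draft | 1 | 280 | 4

Group orders by status.
Per group compute: MIN(qty), MAX(amount), COUNT(*).
  archived: ids {1, 6, 19, 33, 39} → MIN(qty)=2, MAX(amount)=259, COUNT(*)=5
  closed: ids {3, 8, 13, 25, 28} → MIN(qty)=2, MAX(amount)=238, COUNT(*)=5
  draft: ids {7, 15, 23, 37} → MIN(qty)=1, MAX(amount)=280, COUNT(*)=4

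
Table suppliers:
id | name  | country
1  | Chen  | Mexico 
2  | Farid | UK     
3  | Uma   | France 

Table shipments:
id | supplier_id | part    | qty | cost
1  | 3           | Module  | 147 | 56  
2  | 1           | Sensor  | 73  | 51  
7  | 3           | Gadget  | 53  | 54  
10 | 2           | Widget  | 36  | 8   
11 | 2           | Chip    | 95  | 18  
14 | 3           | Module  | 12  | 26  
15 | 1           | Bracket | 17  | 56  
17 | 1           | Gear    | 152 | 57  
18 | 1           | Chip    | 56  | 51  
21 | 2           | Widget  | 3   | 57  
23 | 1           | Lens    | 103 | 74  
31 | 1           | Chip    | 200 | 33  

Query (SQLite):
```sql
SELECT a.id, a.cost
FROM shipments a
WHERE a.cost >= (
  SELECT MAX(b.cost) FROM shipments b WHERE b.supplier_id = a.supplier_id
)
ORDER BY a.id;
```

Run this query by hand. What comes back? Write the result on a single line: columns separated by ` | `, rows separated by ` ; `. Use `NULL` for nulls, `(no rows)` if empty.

1 | 56 ; 21 | 57 ; 23 | 74

For each shipments row a, compute MAX(cost) over rows sharing a.supplier_id.
Keep row a if a.cost >= that per-group MAX.
  supplier_id=1: MAX(cost) = 74
  supplier_id=2: MAX(cost) = 57
  supplier_id=3: MAX(cost) = 56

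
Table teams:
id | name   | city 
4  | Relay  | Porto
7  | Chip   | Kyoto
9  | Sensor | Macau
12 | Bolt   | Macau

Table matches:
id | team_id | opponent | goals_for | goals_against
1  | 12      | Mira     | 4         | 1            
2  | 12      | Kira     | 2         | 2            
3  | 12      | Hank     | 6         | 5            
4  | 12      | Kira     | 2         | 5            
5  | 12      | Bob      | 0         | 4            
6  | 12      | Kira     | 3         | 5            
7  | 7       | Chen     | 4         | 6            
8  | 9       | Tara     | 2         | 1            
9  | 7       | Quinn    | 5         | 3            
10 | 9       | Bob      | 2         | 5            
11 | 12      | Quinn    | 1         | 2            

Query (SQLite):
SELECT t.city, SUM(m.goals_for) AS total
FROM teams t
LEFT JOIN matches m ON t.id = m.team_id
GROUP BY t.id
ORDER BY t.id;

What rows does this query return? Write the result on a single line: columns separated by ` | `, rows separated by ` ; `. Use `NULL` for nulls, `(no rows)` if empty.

LEFT JOIN keeps every teams row; unmatched ones get NULL for matches columns.
Group by teams.id and compute SUM(m.goals_for). SUM over an all-NULL group is NULL.
  4: ids {—} → SUM(m.goals_for)=NULL
  7: ids {7, 9} → SUM(m.goals_for)=9
  9: ids {8, 10} → SUM(m.goals_for)=4
  12: ids {1, 2, 3, 4, 5, 6, 11} → SUM(m.goals_for)=18

Porto | NULL ; Kyoto | 9 ; Macau | 4 ; Macau | 18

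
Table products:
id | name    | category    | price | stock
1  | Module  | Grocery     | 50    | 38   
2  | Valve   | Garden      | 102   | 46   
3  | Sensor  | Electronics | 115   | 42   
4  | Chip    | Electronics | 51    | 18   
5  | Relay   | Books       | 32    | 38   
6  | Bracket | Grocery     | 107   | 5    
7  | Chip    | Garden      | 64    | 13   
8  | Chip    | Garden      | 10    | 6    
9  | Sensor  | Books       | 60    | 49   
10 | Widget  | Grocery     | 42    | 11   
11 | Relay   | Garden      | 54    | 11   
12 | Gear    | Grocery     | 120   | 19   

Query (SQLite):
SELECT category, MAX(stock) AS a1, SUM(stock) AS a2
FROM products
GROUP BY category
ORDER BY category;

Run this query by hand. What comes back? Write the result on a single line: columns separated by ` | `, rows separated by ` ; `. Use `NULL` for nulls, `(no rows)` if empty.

Group products by category.
Per group compute: MAX(stock), SUM(stock).
  Books: ids {5, 9} → MAX(stock)=49, SUM(stock)=87
  Electronics: ids {3, 4} → MAX(stock)=42, SUM(stock)=60
  Garden: ids {2, 7, 8, 11} → MAX(stock)=46, SUM(stock)=76
  Grocery: ids {1, 6, 10, 12} → MAX(stock)=38, SUM(stock)=73

Books | 49 | 87 ; Electronics | 42 | 60 ; Garden | 46 | 76 ; Grocery | 38 | 73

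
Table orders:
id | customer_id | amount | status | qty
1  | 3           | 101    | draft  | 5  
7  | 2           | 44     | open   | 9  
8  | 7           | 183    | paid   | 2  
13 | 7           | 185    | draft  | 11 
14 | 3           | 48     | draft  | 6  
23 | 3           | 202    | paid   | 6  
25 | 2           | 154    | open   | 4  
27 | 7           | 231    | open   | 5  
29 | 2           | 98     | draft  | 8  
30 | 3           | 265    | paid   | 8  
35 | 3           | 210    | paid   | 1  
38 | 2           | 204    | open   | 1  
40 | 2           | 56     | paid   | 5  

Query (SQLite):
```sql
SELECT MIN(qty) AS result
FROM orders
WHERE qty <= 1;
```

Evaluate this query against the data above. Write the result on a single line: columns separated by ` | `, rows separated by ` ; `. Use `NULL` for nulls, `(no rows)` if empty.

1

Rows where qty <= 1 → qty values: [1, 1].
MIN of non-NULL values = 1.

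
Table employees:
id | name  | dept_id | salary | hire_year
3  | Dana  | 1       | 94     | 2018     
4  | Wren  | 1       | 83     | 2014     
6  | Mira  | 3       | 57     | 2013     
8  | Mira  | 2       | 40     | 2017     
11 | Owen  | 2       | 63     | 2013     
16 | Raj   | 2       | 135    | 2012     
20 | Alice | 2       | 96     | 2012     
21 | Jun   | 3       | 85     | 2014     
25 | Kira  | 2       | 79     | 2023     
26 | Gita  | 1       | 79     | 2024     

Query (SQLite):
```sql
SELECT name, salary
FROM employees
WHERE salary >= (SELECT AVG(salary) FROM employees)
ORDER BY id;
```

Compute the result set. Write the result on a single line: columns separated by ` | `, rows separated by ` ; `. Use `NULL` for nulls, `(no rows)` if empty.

Scalar subquery: AVG(salary) over all employees rows = 81.1.
Keep rows where salary >= that value.

Dana | 94 ; Wren | 83 ; Raj | 135 ; Alice | 96 ; Jun | 85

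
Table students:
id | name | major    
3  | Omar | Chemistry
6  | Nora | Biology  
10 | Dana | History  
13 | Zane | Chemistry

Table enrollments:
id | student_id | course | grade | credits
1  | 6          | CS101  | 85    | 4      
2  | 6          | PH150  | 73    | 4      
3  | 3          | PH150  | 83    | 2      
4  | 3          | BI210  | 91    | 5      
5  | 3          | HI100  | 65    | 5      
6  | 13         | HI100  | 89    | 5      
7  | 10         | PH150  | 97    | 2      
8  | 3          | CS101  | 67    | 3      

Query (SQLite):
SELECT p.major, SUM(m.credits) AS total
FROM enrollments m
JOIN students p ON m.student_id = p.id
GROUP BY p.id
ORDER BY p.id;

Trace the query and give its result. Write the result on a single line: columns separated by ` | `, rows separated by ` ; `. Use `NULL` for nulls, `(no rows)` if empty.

Join each enrollments row to its students via student_id.
Group joined rows by students.id; compute SUM(m.credits) per group.
  3: ids {3, 4, 5, 8} → SUM(m.credits)=15
  6: ids {1, 2} → SUM(m.credits)=8
  10: ids {7} → SUM(m.credits)=2
  13: ids {6} → SUM(m.credits)=5

Chemistry | 15 ; Biology | 8 ; History | 2 ; Chemistry | 5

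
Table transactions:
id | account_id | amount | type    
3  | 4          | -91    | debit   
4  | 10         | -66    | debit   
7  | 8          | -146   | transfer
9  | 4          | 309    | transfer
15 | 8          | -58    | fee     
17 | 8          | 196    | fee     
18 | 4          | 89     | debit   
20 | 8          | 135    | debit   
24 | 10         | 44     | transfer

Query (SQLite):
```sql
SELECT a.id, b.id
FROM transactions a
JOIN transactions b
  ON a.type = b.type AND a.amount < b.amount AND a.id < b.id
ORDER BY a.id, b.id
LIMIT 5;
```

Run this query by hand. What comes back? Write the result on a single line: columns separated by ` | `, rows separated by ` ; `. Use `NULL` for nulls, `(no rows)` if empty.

3 | 4 ; 3 | 18 ; 3 | 20 ; 4 | 18 ; 4 | 20

Pairs (a,b) with same type, a.amount < b.amount, a.id < b.id.
type groups: debit:{3,4,18,20} fee:{15,17} transfer:{7,9,24}
Ordered by (a.id, b.id); first 5.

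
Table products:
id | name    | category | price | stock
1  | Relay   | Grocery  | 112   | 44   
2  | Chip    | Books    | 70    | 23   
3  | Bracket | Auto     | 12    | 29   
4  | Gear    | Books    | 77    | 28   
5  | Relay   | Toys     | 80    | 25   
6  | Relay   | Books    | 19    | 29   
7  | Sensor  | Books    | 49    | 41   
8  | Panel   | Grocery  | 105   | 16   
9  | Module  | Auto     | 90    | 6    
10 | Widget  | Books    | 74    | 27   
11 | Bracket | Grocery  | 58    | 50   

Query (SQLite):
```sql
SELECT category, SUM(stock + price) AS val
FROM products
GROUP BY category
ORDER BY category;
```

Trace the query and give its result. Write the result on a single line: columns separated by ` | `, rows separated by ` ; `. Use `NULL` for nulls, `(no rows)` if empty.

For each row compute stock + price.
Group by category; take SUM of the expression per group.
  Auto: ids {3, 9} → SUM(stock + price)=137
  Books: ids {2, 4, 6, 7, 10} → SUM(stock + price)=437
  Grocery: ids {1, 8, 11} → SUM(stock + price)=385
  Toys: ids {5} → SUM(stock + price)=105

Auto | 137 ; Books | 437 ; Grocery | 385 ; Toys | 105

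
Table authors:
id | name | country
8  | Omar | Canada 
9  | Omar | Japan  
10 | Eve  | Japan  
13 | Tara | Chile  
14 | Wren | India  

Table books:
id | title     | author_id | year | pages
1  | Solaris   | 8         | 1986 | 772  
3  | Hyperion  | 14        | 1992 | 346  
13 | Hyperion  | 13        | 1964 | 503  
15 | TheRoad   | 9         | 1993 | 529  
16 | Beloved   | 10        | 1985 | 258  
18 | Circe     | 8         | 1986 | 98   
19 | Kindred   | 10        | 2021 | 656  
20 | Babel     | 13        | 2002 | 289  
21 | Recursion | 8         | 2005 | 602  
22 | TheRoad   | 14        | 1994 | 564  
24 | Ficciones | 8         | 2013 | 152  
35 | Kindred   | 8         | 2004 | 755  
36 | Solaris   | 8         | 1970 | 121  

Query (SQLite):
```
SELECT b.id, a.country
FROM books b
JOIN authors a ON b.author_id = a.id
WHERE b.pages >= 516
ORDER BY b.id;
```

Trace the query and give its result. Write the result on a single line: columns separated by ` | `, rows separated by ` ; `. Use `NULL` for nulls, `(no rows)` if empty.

Each books row matches the authors row where author_id = authors.id.
Then keep rows with b.pages >= 516.

1 | Canada ; 15 | Japan ; 19 | Japan ; 21 | Canada ; 22 | India ; 35 | Canada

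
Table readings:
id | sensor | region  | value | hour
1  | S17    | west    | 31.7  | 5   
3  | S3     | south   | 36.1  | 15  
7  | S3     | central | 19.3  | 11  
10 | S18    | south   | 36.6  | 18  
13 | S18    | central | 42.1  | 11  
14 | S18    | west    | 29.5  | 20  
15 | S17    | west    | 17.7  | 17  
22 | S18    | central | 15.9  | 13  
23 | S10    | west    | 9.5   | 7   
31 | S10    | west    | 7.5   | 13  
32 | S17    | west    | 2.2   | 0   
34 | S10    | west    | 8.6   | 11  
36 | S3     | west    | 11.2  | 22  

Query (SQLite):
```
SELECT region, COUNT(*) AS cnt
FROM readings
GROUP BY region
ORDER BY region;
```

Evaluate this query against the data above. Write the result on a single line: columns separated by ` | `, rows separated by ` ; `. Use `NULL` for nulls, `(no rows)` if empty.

Partition readings by region; compute COUNT(*) within each group.
  central: ids {7, 13, 22} → COUNT(*)=3
  south: ids {3, 10} → COUNT(*)=2
  west: ids {1, 14, 15, 23, 31, 32, 34, 36} → COUNT(*)=8

central | 3 ; south | 2 ; west | 8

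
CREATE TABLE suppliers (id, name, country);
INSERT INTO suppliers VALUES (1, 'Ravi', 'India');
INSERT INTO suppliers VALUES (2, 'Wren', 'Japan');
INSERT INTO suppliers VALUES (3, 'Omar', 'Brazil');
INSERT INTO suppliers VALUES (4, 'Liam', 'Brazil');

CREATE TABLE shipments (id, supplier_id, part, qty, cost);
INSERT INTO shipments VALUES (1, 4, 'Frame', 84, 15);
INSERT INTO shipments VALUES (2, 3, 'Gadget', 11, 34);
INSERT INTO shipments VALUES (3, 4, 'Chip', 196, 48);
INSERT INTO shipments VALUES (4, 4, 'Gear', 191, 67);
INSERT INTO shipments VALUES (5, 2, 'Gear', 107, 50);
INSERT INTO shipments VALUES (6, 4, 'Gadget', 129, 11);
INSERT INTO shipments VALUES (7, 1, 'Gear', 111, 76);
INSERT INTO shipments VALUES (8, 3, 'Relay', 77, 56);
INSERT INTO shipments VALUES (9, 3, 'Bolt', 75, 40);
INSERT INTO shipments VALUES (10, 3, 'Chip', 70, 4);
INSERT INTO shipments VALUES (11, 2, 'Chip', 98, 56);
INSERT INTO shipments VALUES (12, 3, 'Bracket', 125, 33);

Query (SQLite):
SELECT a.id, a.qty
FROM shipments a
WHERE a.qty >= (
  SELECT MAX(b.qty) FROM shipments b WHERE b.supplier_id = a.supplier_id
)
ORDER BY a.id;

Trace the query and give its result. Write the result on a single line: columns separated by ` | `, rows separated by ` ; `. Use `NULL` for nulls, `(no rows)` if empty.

For each shipments row a, compute MAX(qty) over rows sharing a.supplier_id.
Keep row a if a.qty >= that per-group MAX.
  supplier_id=1: MAX(qty) = 111
  supplier_id=2: MAX(qty) = 107
  supplier_id=3: MAX(qty) = 125
  supplier_id=4: MAX(qty) = 196

3 | 196 ; 5 | 107 ; 7 | 111 ; 12 | 125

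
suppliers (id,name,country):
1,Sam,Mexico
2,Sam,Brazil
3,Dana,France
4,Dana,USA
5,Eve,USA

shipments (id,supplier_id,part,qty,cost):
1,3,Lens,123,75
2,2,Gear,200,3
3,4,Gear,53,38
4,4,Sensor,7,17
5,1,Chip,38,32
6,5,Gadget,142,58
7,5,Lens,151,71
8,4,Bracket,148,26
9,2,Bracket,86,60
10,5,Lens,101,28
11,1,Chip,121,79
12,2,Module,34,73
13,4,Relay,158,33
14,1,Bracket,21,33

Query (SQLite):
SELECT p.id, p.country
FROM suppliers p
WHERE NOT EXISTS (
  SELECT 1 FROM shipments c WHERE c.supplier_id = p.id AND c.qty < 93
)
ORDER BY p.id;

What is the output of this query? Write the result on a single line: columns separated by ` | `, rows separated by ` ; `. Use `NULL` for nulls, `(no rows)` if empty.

For each suppliers row, check whether any shipments with matching supplier_id has qty < 93.
Keep rows where that is false.

3 | France ; 5 | USA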